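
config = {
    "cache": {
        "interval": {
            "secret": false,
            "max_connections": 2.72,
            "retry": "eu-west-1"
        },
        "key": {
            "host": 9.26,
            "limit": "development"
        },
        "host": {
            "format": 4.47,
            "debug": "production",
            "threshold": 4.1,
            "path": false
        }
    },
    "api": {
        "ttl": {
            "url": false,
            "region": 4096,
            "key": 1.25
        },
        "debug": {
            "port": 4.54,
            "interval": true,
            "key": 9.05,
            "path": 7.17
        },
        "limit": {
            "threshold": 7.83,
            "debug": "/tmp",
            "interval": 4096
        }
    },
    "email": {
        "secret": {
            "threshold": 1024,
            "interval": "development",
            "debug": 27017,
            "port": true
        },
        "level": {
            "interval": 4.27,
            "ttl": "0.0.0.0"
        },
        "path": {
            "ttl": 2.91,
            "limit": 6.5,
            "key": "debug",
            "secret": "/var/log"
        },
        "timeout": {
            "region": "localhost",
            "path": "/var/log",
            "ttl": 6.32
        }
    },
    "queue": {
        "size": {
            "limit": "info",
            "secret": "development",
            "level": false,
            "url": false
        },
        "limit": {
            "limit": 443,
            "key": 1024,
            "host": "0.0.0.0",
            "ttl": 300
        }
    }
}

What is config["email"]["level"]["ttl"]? "0.0.0.0"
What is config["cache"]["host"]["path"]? False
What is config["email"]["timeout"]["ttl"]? 6.32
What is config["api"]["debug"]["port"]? 4.54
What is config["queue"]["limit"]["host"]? "0.0.0.0"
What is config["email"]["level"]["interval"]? 4.27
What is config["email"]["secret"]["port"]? True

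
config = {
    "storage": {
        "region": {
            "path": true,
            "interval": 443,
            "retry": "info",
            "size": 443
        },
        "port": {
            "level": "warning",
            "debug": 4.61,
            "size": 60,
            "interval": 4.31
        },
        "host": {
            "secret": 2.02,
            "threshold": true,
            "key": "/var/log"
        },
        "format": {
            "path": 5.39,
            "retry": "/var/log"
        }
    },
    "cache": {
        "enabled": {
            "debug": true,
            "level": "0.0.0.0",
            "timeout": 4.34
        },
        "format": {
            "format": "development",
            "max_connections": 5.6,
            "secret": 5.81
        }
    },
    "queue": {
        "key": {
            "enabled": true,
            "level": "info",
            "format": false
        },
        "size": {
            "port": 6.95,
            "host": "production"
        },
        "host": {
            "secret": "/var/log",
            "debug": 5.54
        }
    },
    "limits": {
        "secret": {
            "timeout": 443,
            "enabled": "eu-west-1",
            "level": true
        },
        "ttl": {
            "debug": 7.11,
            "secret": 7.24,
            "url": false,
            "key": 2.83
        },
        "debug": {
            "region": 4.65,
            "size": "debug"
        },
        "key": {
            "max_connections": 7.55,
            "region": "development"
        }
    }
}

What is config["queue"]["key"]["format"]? False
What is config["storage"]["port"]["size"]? 60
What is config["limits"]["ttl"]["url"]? False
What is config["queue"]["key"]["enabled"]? True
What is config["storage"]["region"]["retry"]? "info"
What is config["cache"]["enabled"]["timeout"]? 4.34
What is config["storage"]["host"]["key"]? "/var/log"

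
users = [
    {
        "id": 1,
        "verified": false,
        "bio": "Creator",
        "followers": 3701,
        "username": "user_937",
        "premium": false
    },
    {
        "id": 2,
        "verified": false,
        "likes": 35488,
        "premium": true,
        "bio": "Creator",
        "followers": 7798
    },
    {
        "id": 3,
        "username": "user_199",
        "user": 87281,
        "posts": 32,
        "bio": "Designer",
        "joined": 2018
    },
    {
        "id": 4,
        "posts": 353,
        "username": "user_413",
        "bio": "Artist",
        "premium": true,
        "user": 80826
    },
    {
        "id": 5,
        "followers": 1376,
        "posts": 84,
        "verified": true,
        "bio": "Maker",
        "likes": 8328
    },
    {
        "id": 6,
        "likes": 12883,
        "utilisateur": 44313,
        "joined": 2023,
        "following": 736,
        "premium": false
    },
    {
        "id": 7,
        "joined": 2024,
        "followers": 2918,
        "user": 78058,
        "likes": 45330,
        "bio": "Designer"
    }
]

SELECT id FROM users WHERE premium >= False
[1, 2, 4, 6]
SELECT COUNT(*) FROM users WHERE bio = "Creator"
2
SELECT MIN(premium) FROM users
False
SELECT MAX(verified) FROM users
True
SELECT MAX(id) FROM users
7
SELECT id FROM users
[1, 2, 3, 4, 5, 6, 7]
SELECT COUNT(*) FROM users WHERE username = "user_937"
1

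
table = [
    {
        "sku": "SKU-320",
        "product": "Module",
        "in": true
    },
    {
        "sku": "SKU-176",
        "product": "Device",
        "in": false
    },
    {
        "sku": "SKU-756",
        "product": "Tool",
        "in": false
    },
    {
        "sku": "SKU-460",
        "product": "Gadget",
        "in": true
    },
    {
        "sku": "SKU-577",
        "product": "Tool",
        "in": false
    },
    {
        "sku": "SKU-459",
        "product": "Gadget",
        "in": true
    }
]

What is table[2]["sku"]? "SKU-756"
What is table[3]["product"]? "Gadget"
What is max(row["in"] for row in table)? True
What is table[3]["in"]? True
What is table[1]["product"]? "Device"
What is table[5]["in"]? True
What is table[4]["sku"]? "SKU-577"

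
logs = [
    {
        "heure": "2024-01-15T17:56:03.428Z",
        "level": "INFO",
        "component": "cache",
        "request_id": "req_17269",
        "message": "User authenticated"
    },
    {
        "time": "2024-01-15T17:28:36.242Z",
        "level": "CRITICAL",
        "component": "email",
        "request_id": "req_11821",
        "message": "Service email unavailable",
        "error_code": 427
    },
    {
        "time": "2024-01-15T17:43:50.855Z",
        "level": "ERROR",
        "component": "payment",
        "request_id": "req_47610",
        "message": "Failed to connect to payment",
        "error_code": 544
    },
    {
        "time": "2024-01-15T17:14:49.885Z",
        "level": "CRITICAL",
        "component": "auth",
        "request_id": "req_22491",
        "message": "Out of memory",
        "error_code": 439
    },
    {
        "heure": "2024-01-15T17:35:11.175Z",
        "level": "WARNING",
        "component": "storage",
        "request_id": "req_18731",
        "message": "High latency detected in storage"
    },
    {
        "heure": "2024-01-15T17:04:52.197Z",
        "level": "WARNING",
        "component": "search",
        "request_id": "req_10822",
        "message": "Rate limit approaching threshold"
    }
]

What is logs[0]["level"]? "INFO"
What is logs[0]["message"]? "User authenticated"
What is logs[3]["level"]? "CRITICAL"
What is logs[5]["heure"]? "2024-01-15T17:04:52.197Z"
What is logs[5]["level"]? "WARNING"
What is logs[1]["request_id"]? "req_11821"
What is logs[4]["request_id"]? "req_18731"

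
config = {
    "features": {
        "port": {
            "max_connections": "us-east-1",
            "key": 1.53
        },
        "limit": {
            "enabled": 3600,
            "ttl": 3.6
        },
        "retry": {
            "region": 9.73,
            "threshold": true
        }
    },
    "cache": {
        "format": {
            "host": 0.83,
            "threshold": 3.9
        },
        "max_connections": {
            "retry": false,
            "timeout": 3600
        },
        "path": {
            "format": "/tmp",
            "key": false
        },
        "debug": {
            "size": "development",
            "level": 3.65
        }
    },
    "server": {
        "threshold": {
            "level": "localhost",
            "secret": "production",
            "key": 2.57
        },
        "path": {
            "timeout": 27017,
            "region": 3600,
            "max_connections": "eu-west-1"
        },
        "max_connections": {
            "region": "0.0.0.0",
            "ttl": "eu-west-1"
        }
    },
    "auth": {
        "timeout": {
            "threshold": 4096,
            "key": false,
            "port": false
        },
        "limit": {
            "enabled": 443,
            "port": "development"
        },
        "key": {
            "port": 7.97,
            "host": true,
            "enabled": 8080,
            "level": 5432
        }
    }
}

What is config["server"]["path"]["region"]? 3600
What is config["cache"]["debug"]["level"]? 3.65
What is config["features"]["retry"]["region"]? 9.73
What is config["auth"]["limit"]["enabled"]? 443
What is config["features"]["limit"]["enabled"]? 3600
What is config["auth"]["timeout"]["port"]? False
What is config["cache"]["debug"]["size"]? "development"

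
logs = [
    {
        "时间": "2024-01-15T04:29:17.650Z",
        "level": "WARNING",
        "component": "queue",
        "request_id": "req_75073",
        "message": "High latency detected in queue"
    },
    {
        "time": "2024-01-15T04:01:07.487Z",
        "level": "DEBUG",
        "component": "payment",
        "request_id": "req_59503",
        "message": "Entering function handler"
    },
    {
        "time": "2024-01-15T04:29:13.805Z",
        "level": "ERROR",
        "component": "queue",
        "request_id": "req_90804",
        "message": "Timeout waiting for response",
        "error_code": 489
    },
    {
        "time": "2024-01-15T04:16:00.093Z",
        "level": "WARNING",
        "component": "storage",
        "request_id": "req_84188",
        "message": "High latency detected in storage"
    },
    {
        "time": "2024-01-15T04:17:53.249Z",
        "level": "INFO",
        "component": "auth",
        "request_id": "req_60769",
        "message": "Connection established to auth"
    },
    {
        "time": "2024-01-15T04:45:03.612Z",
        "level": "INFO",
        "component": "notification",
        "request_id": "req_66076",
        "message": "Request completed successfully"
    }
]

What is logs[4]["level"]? "INFO"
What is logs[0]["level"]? "WARNING"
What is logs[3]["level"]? "WARNING"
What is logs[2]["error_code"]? 489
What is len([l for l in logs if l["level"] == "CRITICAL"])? 0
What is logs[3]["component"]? "storage"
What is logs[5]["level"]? "INFO"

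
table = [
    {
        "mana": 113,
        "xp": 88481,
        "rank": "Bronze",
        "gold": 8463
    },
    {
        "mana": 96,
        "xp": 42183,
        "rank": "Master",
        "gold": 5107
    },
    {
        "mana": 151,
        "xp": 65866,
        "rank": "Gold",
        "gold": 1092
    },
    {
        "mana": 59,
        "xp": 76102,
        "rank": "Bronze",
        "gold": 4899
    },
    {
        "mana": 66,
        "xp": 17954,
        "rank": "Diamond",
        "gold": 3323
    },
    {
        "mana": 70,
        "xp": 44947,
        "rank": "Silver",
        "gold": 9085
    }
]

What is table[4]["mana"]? 66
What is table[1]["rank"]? "Master"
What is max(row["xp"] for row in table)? 88481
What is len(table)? 6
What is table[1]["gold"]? 5107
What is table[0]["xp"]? 88481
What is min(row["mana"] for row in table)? 59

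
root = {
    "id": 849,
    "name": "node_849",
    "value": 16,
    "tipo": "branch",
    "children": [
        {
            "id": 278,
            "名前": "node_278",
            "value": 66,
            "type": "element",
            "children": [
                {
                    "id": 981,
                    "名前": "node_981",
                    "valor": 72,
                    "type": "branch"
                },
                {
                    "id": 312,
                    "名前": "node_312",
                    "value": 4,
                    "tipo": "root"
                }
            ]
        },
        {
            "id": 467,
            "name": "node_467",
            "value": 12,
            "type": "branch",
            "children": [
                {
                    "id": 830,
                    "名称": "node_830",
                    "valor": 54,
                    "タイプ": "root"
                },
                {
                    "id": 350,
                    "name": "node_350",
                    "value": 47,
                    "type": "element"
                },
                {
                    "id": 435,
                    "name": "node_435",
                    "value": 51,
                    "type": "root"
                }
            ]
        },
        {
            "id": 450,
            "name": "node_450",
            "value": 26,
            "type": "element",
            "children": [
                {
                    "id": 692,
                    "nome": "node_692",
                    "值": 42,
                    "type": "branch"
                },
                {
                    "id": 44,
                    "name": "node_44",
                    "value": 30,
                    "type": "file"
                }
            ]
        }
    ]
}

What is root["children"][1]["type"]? "branch"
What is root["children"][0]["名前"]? "node_278"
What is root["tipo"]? "branch"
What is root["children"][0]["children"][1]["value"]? 4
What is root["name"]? "node_849"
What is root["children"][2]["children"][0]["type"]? "branch"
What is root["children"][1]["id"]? 467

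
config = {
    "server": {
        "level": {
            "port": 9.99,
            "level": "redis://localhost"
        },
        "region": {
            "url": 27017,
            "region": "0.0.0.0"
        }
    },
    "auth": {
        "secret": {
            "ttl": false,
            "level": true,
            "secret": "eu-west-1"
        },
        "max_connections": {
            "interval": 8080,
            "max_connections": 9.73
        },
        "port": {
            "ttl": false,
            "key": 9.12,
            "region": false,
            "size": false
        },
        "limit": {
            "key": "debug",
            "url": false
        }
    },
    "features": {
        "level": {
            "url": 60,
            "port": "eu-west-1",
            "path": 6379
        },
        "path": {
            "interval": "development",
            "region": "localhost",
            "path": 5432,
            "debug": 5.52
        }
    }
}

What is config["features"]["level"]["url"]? 60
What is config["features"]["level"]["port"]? "eu-west-1"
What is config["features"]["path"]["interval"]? "development"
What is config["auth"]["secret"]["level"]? True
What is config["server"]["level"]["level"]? "redis://localhost"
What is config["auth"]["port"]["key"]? 9.12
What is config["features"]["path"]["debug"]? 5.52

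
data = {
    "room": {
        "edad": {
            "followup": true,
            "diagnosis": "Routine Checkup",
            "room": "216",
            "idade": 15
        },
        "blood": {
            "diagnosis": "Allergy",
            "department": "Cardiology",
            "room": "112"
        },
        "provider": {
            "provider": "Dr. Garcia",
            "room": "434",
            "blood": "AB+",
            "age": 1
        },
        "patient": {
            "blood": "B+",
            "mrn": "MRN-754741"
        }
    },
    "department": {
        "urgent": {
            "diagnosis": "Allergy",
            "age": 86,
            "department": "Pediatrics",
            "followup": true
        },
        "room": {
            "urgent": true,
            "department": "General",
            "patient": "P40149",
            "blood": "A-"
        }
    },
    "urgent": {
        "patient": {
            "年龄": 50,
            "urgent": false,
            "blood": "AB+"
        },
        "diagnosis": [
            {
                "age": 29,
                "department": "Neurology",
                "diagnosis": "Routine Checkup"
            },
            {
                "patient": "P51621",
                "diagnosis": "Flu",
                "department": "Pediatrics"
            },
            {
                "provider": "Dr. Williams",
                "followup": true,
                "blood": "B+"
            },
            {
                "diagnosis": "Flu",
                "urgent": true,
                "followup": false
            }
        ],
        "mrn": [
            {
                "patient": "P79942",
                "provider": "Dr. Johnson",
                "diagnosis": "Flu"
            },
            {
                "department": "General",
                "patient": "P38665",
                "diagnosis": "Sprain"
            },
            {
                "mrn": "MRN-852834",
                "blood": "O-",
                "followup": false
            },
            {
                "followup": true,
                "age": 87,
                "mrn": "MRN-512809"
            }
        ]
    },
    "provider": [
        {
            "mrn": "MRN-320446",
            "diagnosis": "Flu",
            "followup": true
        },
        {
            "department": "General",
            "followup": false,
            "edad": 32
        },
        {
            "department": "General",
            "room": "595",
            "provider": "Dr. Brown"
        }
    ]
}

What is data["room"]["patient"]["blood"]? "B+"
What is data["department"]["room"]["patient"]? "P40149"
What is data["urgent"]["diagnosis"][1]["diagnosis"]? "Flu"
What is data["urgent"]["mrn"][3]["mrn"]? "MRN-512809"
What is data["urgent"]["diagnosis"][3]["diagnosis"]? "Flu"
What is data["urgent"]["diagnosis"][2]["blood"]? "B+"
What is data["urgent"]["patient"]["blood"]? "AB+"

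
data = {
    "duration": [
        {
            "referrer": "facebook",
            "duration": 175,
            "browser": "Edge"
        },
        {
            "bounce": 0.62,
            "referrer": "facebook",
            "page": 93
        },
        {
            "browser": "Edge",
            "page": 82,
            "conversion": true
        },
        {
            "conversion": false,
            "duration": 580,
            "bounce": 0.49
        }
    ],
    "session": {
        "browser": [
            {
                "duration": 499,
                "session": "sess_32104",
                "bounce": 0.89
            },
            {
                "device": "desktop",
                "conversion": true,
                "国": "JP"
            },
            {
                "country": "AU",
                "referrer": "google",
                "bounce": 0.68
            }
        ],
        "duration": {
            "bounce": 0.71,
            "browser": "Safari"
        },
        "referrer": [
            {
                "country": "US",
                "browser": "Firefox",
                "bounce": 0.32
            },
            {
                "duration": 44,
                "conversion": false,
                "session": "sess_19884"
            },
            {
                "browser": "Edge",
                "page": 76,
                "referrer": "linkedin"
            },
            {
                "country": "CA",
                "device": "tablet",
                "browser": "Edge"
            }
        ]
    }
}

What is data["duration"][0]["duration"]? 175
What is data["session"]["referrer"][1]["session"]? "sess_19884"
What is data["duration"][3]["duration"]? 580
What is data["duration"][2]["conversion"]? True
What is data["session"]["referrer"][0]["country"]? "US"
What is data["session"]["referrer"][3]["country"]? "CA"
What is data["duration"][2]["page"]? 82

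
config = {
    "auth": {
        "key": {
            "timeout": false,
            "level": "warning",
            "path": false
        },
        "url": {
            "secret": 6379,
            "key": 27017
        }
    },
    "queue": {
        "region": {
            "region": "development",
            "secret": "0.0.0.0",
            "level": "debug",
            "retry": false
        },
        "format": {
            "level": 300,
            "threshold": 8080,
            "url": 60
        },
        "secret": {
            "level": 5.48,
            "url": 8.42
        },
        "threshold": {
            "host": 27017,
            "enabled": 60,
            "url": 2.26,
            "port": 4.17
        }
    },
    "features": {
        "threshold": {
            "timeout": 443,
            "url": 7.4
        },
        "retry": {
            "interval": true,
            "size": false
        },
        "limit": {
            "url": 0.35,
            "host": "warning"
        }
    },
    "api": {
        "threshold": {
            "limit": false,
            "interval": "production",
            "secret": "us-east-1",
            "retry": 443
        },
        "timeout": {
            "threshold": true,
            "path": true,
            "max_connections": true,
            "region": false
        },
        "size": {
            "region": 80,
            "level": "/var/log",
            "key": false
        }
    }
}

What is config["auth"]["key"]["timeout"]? False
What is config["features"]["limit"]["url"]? 0.35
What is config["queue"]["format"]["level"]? 300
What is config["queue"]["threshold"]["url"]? 2.26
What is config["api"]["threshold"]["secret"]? "us-east-1"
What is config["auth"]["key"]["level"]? "warning"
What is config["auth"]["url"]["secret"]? 6379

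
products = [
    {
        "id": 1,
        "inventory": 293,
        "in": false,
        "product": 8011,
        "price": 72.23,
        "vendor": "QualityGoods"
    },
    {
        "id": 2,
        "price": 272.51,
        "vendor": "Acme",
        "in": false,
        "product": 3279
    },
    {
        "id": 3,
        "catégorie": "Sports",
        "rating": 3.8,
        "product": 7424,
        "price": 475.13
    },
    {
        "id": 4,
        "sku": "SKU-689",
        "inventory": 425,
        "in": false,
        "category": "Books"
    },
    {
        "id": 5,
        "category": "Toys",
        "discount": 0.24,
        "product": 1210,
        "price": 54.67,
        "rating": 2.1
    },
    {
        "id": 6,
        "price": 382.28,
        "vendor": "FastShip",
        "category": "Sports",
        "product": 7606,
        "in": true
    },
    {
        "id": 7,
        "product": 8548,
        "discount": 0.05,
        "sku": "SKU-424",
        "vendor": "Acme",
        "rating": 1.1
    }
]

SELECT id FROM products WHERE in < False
[]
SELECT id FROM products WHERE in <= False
[1, 2, 4]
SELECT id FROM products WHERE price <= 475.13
[1, 2, 3, 5, 6]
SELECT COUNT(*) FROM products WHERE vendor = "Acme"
2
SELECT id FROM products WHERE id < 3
[1, 2]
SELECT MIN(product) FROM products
1210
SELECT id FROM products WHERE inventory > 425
[]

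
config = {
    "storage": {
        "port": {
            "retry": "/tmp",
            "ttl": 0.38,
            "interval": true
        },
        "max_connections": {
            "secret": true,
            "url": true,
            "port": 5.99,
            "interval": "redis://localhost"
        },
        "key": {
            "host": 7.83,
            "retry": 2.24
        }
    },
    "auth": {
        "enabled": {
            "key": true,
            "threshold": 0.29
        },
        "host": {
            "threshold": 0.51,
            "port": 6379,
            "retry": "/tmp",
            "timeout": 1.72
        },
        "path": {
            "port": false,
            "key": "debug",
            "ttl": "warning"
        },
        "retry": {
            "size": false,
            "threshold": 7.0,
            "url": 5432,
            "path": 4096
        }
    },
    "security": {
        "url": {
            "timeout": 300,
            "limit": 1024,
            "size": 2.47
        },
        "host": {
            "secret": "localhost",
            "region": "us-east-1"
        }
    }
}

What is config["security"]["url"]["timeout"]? 300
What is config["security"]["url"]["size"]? 2.47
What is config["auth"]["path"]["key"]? "debug"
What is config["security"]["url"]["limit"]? 1024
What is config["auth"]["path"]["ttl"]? "warning"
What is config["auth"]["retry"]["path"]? 4096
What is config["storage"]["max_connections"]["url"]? True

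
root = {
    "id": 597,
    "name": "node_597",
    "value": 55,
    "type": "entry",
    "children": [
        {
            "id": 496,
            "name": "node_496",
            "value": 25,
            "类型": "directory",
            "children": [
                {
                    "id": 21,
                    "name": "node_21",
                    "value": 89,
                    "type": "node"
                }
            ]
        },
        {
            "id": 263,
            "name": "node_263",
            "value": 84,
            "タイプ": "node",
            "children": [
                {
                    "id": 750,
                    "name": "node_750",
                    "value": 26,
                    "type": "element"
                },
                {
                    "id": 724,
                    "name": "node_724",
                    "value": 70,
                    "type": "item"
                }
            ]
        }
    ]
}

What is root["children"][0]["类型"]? "directory"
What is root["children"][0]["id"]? 496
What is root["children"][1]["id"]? 263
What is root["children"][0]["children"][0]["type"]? "node"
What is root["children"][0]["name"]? "node_496"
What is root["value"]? 55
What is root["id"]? 597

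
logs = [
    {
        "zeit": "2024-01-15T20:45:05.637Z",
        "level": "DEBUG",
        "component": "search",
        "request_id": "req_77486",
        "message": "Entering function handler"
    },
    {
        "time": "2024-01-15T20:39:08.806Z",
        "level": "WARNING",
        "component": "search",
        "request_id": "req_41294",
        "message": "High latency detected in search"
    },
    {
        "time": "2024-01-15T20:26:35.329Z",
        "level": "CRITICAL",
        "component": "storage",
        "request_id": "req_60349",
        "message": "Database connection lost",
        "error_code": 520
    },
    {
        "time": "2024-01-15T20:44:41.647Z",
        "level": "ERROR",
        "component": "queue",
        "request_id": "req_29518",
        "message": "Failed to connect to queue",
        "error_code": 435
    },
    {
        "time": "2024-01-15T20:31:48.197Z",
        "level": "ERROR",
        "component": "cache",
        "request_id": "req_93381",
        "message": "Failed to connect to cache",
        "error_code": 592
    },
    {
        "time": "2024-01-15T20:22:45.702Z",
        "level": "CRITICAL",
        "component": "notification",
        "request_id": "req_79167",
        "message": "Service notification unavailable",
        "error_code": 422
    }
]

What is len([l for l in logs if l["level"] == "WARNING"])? 1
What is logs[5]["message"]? "Service notification unavailable"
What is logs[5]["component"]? "notification"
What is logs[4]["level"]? "ERROR"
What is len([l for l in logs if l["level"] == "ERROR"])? 2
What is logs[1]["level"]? "WARNING"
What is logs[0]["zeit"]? "2024-01-15T20:45:05.637Z"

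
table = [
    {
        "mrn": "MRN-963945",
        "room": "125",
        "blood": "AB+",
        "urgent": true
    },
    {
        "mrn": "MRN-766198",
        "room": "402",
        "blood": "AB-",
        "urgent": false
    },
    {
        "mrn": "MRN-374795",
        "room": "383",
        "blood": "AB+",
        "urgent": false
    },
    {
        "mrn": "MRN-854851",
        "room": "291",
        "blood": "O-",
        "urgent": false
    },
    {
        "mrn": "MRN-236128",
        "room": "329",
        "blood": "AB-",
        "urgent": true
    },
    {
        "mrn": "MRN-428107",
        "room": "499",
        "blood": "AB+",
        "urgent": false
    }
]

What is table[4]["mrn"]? "MRN-236128"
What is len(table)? 6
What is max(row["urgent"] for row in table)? True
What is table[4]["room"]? "329"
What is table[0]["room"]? "125"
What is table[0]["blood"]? "AB+"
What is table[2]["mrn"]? "MRN-374795"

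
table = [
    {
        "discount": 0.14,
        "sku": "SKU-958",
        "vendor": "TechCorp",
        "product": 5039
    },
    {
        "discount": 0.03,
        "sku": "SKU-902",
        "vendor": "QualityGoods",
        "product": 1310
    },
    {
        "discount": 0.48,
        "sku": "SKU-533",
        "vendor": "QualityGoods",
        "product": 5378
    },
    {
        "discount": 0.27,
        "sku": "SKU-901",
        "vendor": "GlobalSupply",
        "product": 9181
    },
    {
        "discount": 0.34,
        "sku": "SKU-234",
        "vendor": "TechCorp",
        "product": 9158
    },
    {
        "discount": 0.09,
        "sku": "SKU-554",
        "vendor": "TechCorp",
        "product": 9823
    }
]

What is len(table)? 6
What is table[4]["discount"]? 0.34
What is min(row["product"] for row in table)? 1310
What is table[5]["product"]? 9823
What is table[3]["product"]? 9181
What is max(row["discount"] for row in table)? 0.48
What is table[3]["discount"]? 0.27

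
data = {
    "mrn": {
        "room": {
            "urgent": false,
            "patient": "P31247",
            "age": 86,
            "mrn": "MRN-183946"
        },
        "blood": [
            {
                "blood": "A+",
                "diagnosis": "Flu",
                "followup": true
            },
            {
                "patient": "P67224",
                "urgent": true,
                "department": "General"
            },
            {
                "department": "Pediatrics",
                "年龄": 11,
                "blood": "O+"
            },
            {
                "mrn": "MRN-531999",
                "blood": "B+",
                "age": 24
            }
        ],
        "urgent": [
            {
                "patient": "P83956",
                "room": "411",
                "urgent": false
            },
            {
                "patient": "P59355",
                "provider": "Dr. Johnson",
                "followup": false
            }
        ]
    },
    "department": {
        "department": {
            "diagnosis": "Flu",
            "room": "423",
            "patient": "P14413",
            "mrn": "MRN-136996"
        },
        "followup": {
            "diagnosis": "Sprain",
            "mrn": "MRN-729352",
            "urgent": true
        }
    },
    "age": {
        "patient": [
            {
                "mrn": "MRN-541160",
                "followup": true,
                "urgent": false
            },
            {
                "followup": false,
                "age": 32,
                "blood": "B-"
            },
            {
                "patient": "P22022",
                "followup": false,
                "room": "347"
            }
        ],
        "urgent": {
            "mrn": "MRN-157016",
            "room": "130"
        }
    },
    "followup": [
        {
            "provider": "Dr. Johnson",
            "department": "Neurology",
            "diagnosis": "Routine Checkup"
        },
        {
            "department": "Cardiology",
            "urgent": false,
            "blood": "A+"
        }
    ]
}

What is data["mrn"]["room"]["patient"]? "P31247"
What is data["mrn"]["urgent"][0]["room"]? "411"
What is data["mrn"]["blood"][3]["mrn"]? "MRN-531999"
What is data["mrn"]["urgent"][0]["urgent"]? False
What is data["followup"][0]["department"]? "Neurology"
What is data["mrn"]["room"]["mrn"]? "MRN-183946"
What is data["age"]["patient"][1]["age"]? 32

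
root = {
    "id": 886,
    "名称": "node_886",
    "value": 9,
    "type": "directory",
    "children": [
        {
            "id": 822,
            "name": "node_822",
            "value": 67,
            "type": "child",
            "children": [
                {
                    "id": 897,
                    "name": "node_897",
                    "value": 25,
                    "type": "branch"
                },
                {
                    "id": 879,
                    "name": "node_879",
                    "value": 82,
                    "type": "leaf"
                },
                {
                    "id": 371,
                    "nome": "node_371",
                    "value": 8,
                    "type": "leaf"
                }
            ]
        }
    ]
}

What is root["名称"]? "node_886"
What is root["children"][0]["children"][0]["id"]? 897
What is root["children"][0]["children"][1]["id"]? 879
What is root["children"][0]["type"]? "child"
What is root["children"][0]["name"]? "node_822"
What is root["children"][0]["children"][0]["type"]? "branch"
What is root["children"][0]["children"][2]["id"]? 371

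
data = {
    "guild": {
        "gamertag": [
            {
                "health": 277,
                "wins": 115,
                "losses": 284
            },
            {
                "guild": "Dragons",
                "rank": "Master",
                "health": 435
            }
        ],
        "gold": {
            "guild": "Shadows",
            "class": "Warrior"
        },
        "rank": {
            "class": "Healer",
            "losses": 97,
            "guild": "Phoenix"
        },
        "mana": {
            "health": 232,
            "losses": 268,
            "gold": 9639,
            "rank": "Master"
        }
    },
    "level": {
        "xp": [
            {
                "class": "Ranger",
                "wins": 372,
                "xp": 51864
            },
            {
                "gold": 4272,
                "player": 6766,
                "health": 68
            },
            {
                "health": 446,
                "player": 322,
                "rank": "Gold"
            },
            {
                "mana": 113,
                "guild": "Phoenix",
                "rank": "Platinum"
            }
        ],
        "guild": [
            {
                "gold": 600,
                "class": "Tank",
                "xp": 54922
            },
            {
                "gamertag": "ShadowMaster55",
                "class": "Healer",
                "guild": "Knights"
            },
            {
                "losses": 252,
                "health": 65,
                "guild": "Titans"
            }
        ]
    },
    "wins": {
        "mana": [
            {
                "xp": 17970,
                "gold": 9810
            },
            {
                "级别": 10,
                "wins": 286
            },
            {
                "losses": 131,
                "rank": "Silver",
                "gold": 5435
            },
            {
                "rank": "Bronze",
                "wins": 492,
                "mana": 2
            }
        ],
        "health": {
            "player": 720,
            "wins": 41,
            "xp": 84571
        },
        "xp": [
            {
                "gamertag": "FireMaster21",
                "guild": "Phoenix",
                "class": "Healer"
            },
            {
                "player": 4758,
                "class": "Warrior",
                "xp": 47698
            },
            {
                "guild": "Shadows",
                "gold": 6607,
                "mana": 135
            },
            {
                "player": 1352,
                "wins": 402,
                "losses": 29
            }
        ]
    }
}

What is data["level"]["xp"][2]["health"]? 446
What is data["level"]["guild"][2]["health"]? 65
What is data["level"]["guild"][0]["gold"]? 600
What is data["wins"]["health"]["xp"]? 84571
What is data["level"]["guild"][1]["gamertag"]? "ShadowMaster55"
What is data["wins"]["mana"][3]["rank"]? "Bronze"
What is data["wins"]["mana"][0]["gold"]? 9810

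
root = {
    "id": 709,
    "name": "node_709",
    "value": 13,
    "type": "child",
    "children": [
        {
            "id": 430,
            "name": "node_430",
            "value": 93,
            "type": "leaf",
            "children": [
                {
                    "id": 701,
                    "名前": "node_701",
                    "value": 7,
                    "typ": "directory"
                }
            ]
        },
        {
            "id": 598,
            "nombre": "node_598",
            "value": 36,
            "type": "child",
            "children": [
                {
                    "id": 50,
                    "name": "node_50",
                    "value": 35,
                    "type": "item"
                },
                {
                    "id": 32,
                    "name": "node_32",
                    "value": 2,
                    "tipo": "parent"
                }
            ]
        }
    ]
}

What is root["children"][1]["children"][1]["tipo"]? "parent"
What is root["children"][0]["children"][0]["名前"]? "node_701"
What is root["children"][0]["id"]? 430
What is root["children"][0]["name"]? "node_430"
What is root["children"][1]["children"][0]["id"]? 50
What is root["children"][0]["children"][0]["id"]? 701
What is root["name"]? "node_709"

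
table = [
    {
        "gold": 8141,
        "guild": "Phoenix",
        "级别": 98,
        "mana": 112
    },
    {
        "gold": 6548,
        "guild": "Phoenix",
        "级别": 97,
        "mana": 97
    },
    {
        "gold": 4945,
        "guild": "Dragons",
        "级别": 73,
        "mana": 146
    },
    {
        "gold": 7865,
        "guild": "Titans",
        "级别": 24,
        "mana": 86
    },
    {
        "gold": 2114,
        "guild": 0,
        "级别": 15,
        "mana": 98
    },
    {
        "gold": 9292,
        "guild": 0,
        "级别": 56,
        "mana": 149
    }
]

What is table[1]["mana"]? 97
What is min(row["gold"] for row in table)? 2114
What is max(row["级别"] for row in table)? 98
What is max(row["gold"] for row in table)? 9292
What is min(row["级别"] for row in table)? 15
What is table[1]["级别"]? 97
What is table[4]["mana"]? 98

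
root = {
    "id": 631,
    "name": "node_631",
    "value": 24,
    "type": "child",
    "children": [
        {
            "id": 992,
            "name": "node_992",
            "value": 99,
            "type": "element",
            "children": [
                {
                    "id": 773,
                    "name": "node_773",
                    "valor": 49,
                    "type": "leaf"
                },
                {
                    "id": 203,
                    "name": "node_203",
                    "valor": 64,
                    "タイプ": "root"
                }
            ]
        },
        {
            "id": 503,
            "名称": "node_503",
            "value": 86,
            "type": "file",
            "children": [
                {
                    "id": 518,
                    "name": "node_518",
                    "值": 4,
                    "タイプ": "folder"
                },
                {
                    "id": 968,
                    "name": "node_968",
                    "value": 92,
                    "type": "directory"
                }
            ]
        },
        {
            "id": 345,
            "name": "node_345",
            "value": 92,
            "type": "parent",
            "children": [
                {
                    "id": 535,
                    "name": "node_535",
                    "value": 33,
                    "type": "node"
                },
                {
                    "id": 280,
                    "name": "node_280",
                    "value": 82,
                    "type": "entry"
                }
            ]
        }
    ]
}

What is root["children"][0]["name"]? "node_992"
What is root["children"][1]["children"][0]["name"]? "node_518"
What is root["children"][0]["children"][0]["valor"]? 49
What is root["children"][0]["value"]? 99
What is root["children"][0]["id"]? 992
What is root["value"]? 24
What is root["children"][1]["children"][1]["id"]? 968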